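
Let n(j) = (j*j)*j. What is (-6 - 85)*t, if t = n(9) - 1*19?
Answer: -64610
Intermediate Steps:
n(j) = j³ (n(j) = j²*j = j³)
t = 710 (t = 9³ - 1*19 = 729 - 19 = 710)
(-6 - 85)*t = (-6 - 85)*710 = -91*710 = -64610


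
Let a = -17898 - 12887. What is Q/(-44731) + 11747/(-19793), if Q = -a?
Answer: -1134782562/885360683 ≈ -1.2817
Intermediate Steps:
a = -30785
Q = 30785 (Q = -1*(-30785) = 30785)
Q/(-44731) + 11747/(-19793) = 30785/(-44731) + 11747/(-19793) = 30785*(-1/44731) + 11747*(-1/19793) = -30785/44731 - 11747/19793 = -1134782562/885360683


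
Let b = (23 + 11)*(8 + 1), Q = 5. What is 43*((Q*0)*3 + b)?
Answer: 13158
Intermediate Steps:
b = 306 (b = 34*9 = 306)
43*((Q*0)*3 + b) = 43*((5*0)*3 + 306) = 43*(0*3 + 306) = 43*(0 + 306) = 43*306 = 13158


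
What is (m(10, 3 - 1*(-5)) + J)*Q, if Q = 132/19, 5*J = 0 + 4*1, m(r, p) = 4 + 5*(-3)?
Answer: -6732/95 ≈ -70.863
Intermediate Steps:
m(r, p) = -11 (m(r, p) = 4 - 15 = -11)
J = 4/5 (J = (0 + 4*1)/5 = (0 + 4)/5 = (1/5)*4 = 4/5 ≈ 0.80000)
Q = 132/19 (Q = 132*(1/19) = 132/19 ≈ 6.9474)
(m(10, 3 - 1*(-5)) + J)*Q = (-11 + 4/5)*(132/19) = -51/5*132/19 = -6732/95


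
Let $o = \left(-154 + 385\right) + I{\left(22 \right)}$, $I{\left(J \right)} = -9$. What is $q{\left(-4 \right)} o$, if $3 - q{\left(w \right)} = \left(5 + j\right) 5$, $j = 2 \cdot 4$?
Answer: $-13764$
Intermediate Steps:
$j = 8$
$q{\left(w \right)} = -62$ ($q{\left(w \right)} = 3 - \left(5 + 8\right) 5 = 3 - 13 \cdot 5 = 3 - 65 = -62$)
$o = 222$ ($o = \left(-154 + 385\right) - 9 = 231 - 9 = 222$)
$q{\left(-4 \right)} o = \left(-62\right) 222 = -13764$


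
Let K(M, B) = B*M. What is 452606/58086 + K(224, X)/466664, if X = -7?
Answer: 1885034353/242023617 ≈ 7.7886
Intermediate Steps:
452606/58086 + K(224, X)/466664 = 452606/58086 - 7*224/466664 = 452606*(1/58086) - 1568*1/466664 = 32329/4149 - 196/58333 = 1885034353/242023617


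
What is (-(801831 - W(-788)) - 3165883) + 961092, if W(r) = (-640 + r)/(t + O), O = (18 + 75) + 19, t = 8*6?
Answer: -120265237/40 ≈ -3.0066e+6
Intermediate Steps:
t = 48
O = 112 (O = 93 + 19 = 112)
W(r) = -4 + r/160 (W(r) = (-640 + r)/(48 + 112) = (-640 + r)/160 = (-640 + r)*(1/160) = -4 + r/160)
(-(801831 - W(-788)) - 3165883) + 961092 = (-(801831 - (-4 + (1/160)*(-788))) - 3165883) + 961092 = (-(801831 - (-4 - 197/40)) - 3165883) + 961092 = (-(801831 - 1*(-357/40)) - 3165883) + 961092 = (-(801831 + 357/40) - 3165883) + 961092 = (-1*32073597/40 - 3165883) + 961092 = (-32073597/40 - 3165883) + 961092 = -158708917/40 + 961092 = -120265237/40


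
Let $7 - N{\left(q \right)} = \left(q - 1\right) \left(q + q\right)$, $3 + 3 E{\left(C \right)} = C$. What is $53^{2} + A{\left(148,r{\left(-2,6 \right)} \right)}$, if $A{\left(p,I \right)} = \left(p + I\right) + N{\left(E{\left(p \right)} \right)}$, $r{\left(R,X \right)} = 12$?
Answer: $- \frac{14396}{9} \approx -1599.6$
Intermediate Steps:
$E{\left(C \right)} = -1 + \frac{C}{3}$
$N{\left(q \right)} = 7 - 2 q \left(-1 + q\right)$ ($N{\left(q \right)} = 7 - \left(q - 1\right) \left(q + q\right) = 7 - \left(-1 + q\right) 2 q = 7 - 2 q \left(-1 + q\right)$)
$A{\left(p,I \right)} = 5 + I - 2 \left(-1 + \frac{p}{3}\right)^{2} + \frac{5 p}{3}$ ($A{\left(p,I \right)} = \left(p + I\right) + \left(7 - 2 \left(-1 + \frac{p}{3}\right)^{2} + 2 \left(-1 + \frac{p}{3}\right)\right) = \left(I + p\right) + \left(7 - 2 \left(-1 + \frac{p}{3}\right)^{2} + \left(-2 + \frac{2 p}{3}\right)\right) = \left(I + p\right) + \left(5 - 2 \left(-1 + \frac{p}{3}\right)^{2} + \frac{2 p}{3}\right) = 5 + I - 2 \left(-1 + \frac{p}{3}\right)^{2} + \frac{5 p}{3}$)
$53^{2} + A{\left(148,r{\left(-2,6 \right)} \right)} = 53^{2} + \left(3 + 12 + 3 \cdot 148 - \frac{2 \cdot 148^{2}}{9}\right) = 2809 + \left(3 + 12 + 444 - \frac{43808}{9}\right) = 2809 - \frac{39677}{9} = - \frac{14396}{9}$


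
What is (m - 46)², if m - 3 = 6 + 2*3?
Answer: 961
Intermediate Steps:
m = 15 (m = 3 + (6 + 2*3) = 3 + (6 + 6) = 3 + 12 = 15)
(m - 46)² = (15 - 46)² = (-31)² = 961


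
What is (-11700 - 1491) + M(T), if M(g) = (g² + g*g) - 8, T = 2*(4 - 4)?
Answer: -13199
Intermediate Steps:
T = 0 (T = 2*0 = 0)
M(g) = -8 + 2*g² (M(g) = (g² + g²) - 8 = 2*g² - 8 = -8 + 2*g²)
(-11700 - 1491) + M(T) = (-11700 - 1491) + (-8 + 2*0²) = -13191 + (-8 + 2*0) = -13191 + (-8 + 0) = -13191 - 8 = -13199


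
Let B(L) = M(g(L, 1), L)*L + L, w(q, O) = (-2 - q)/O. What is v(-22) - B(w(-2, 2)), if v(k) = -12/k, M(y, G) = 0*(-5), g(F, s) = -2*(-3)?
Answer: 6/11 ≈ 0.54545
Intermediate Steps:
g(F, s) = 6
M(y, G) = 0
w(q, O) = (-2 - q)/O
B(L) = L (B(L) = 0*L + L = 0 + L = L)
v(-22) - B(w(-2, 2)) = -12/(-22) - (-2 - 1*(-2))/2 = -12*(-1/22) - (-2 + 2)/2 = 6/11 - 0/2 = 6/11 - 1*0 = 6/11 + 0 = 6/11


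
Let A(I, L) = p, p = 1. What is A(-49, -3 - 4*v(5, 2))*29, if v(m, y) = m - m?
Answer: 29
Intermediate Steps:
v(m, y) = 0
A(I, L) = 1
A(-49, -3 - 4*v(5, 2))*29 = 1*29 = 29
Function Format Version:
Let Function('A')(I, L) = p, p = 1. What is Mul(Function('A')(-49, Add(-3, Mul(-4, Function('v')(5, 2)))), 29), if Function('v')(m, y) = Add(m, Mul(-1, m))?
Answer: 29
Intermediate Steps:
Function('v')(m, y) = 0
Function('A')(I, L) = 1
Mul(Function('A')(-49, Add(-3, Mul(-4, Function('v')(5, 2)))), 29) = Mul(1, 29) = 29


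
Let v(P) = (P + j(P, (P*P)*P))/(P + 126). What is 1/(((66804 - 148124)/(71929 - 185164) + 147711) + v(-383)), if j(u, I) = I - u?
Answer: 5820279/2132074606106 ≈ 2.7299e-6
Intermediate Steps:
v(P) = P**3/(126 + P) (v(P) = (P + ((P*P)*P - P))/(P + 126) = (P + (P**2*P - P))/(126 + P) = (P + (P**3 - P))/(126 + P) = P**3/(126 + P))
1/(((66804 - 148124)/(71929 - 185164) + 147711) + v(-383)) = 1/(((66804 - 148124)/(71929 - 185164) + 147711) + (-383)**3/(126 - 383)) = 1/((-81320/(-113235) + 147711) - 56181887/(-257)) = 1/((-81320*(-1/113235) + 147711) - 56181887*(-1/257)) = 1/((16264/22647 + 147711) + 56181887/257) = 1/(3345227281/22647 + 56181887/257) = 1/(2132074606106/5820279) = 5820279/2132074606106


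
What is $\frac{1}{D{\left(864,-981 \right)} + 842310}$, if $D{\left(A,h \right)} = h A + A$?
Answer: $- \frac{1}{4410} \approx -0.00022676$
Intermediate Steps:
$D{\left(A,h \right)} = A + A h$ ($D{\left(A,h \right)} = A h + A = A + A h$)
$\frac{1}{D{\left(864,-981 \right)} + 842310} = \frac{1}{864 \left(1 - 981\right) + 842310} = \frac{1}{864 \left(-980\right) + 842310} = \frac{1}{-846720 + 842310} = \frac{1}{-4410} = - \frac{1}{4410}$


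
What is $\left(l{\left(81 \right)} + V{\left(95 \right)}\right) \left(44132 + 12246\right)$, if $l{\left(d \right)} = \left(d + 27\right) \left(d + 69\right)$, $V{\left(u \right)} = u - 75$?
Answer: $914451160$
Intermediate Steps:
$V{\left(u \right)} = -75 + u$
$l{\left(d \right)} = \left(27 + d\right) \left(69 + d\right)$
$\left(l{\left(81 \right)} + V{\left(95 \right)}\right) \left(44132 + 12246\right) = \left(\left(1863 + 81^{2} + 96 \cdot 81\right) + \left(-75 + 95\right)\right) \left(44132 + 12246\right) = \left(\left(1863 + 6561 + 7776\right) + 20\right) 56378 = \left(16200 + 20\right) 56378 = 16220 \cdot 56378 = 914451160$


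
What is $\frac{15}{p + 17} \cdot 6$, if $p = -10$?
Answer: $\frac{90}{7} \approx 12.857$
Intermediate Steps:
$\frac{15}{p + 17} \cdot 6 = \frac{15}{-10 + 17} \cdot 6 = \frac{15}{7} \cdot 6 = \frac{90}{7}$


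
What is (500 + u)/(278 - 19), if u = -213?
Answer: 41/37 ≈ 1.1081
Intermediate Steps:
(500 + u)/(278 - 19) = (500 - 213)/(278 - 19) = 287/259 = 287*(1/259) = 41/37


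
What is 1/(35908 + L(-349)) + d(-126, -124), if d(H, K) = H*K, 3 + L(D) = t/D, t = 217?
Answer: 195778532221/12530628 ≈ 15624.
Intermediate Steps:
L(D) = -3 + 217/D
1/(35908 + L(-349)) + d(-126, -124) = 1/(35908 + (-3 + 217/(-349))) - 126*(-124) = 1/(35908 + (-3 + 217*(-1/349))) + 15624 = 1/(35908 + (-3 - 217/349)) + 15624 = 1/(35908 - 1264/349) + 15624 = 1/(12530628/349) + 15624 = 349/12530628 + 15624 = 195778532221/12530628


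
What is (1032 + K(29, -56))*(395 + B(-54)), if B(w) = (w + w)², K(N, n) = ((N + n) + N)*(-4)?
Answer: 12348416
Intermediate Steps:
K(N, n) = -8*N - 4*n (K(N, n) = (n + 2*N)*(-4) = -8*N - 4*n)
B(w) = 4*w² (B(w) = (2*w)² = 4*w²)
(1032 + K(29, -56))*(395 + B(-54)) = (1032 + (-8*29 - 4*(-56)))*(395 + 4*(-54)²) = (1032 + (-232 + 224))*(395 + 4*2916) = (1032 - 8)*(395 + 11664) = 1024*12059 = 12348416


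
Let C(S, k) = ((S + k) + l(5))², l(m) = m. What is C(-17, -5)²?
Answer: 83521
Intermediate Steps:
C(S, k) = (5 + S + k)² (C(S, k) = ((S + k) + 5)² = (5 + S + k)²)
C(-17, -5)² = ((5 - 17 - 5)²)² = ((-17)²)² = 289² = 83521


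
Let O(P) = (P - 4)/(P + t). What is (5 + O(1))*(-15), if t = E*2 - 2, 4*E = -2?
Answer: -195/2 ≈ -97.500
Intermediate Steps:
E = -1/2 (E = (1/4)*(-2) = -1/2 ≈ -0.50000)
t = -3 (t = -1/2*2 - 2 = -1 - 2 = -3)
O(P) = (-4 + P)/(-3 + P) (O(P) = (P - 4)/(P - 3) = (-4 + P)/(-3 + P))
(5 + O(1))*(-15) = (5 + (-4 + 1)/(-3 + 1))*(-15) = (5 - 3/(-2))*(-15) = (5 - 1/2*(-3))*(-15) = (5 + 3/2)*(-15) = (13/2)*(-15) = -195/2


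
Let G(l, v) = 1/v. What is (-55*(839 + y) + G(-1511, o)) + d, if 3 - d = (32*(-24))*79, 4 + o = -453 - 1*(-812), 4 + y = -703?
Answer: 18962326/355 ≈ 53415.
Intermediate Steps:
y = -707 (y = -4 - 703 = -707)
o = 355 (o = -4 + (-453 - 1*(-812)) = -4 + (-453 + 812) = -4 + 359 = 355)
d = 60675 (d = 3 - 32*(-24)*79 = 3 - (-768)*79 = 3 - 1*(-60672) = 3 + 60672 = 60675)
(-55*(839 + y) + G(-1511, o)) + d = (-55*(839 - 707) + 1/355) + 60675 = (-55*132 + 1/355) + 60675 = (-7260 + 1/355) + 60675 = -2577299/355 + 60675 = 18962326/355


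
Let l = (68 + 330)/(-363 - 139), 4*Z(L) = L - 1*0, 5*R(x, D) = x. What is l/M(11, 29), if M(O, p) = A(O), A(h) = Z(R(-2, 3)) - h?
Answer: 1990/27861 ≈ 0.071426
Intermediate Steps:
R(x, D) = x/5
Z(L) = L/4 (Z(L) = (L - 1*0)/4 = (L + 0)/4 = L/4)
A(h) = -⅒ - h (A(h) = ((⅕)*(-2))/4 - h = (¼)*(-⅖) - h = -⅒ - h)
M(O, p) = -⅒ - O
l = -199/251 (l = 398/(-502) = 398*(-1/502) = -199/251 ≈ -0.79283)
l/M(11, 29) = -199/(251*(-⅒ - 1*11)) = -199/(251*(-⅒ - 11)) = -199/(251*(-111/10)) = -199/251*(-10/111) = 1990/27861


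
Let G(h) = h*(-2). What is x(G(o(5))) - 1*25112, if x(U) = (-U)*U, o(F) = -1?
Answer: -25116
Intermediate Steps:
G(h) = -2*h
x(U) = -U**2
x(G(o(5))) - 1*25112 = -(-2*(-1))**2 - 1*25112 = -1*2**2 - 25112 = -1*4 - 25112 = -4 - 25112 = -25116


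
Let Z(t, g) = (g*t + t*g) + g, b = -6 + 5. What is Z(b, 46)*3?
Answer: -138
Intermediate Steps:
b = -1
Z(t, g) = g + 2*g*t (Z(t, g) = (g*t + g*t) + g = 2*g*t + g = g + 2*g*t)
Z(b, 46)*3 = (46*(1 + 2*(-1)))*3 = (46*(1 - 2))*3 = (46*(-1))*3 = -46*3 = -138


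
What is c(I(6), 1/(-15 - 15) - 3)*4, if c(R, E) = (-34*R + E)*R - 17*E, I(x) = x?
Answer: -71438/15 ≈ -4762.5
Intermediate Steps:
c(R, E) = -17*E + R*(E - 34*R) (c(R, E) = (E - 34*R)*R - 17*E = R*(E - 34*R) - 17*E = -17*E + R*(E - 34*R))
c(I(6), 1/(-15 - 15) - 3)*4 = (-34*6² - 17*(1/(-15 - 15) - 3) + (1/(-15 - 15) - 3)*6)*4 = (-34*36 - 17*(1/(-30) - 3) + (1/(-30) - 3)*6)*4 = (-1224 - 17*(-1/30 - 3) + (-1/30 - 3)*6)*4 = (-1224 - 17*(-91/30) - 91/30*6)*4 = (-1224 + 1547/30 - 91/5)*4 = -35719/30*4 = -71438/15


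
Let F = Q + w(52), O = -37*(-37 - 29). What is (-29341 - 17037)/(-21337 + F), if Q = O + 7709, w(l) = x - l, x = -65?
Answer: 46378/11303 ≈ 4.1032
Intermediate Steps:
w(l) = -65 - l
O = 2442 (O = -37*(-66) = 2442)
Q = 10151 (Q = 2442 + 7709 = 10151)
F = 10034 (F = 10151 + (-65 - 1*52) = 10151 + (-65 - 52) = 10151 - 117 = 10034)
(-29341 - 17037)/(-21337 + F) = (-29341 - 17037)/(-21337 + 10034) = -46378/(-11303) = -46378*(-1/11303) = 46378/11303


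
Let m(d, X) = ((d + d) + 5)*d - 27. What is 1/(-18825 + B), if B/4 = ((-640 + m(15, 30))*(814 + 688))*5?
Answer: -1/4284505 ≈ -2.3340e-7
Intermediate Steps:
m(d, X) = -27 + d*(5 + 2*d) (m(d, X) = (2*d + 5)*d - 27 = (5 + 2*d)*d - 27 = d*(5 + 2*d) - 27 = -27 + d*(5 + 2*d))
B = -4265680 (B = 4*(((-640 + (-27 + 2*15² + 5*15))*(814 + 688))*5) = 4*(((-640 + (-27 + 2*225 + 75))*1502)*5) = 4*(((-640 + (-27 + 450 + 75))*1502)*5) = 4*(((-640 + 498)*1502)*5) = 4*(-142*1502*5) = 4*(-213284*5) = 4*(-1066420) = -4265680)
1/(-18825 + B) = 1/(-18825 - 4265680) = 1/(-4284505) = -1/4284505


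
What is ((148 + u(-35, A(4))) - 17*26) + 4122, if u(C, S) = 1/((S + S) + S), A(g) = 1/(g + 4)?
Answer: 11492/3 ≈ 3830.7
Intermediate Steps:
A(g) = 1/(4 + g)
u(C, S) = 1/(3*S) (u(C, S) = 1/(2*S + S) = 1/(3*S))
((148 + u(-35, A(4))) - 17*26) + 4122 = ((148 + 1/(3*(1/(4 + 4)))) - 17*26) + 4122 = ((148 + 1/(3*(1/8))) - 442) + 4122 = ((148 + 1/(3*(⅛))) - 442) + 4122 = ((148 + (⅓)*8) - 442) + 4122 = ((148 + 8/3) - 442) + 4122 = (452/3 - 442) + 4122 = -874/3 + 4122 = 11492/3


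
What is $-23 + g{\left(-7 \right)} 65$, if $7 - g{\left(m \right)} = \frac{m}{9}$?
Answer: $\frac{4343}{9} \approx 482.56$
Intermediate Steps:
$g{\left(m \right)} = 7 - \frac{m}{9}$
$-23 + g{\left(-7 \right)} 65 = -23 + \left(7 - - \frac{7}{9}\right) 65 = -23 + \left(7 + \frac{7}{9}\right) 65 = -23 + \frac{70}{9} \cdot 65 = -23 + \frac{4550}{9} = \frac{4343}{9}$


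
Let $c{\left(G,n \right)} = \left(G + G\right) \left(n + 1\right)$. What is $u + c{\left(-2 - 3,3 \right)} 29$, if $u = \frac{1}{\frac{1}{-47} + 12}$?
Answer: $- \frac{653033}{563} \approx -1159.9$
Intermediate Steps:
$c{\left(G,n \right)} = 2 G \left(1 + n\right)$
$u = \frac{47}{563}$ ($u = \frac{1}{- \frac{1}{47} + 12} = \frac{1}{\frac{563}{47}} = \frac{47}{563} \approx 0.083481$)
$u + c{\left(-2 - 3,3 \right)} 29 = \frac{47}{563} + 2 \left(-2 - 3\right) \left(1 + 3\right) 29 = \frac{47}{563} + 2 \left(-5\right) 4 \cdot 29 = \frac{47}{563} - 1160 = - \frac{653033}{563}$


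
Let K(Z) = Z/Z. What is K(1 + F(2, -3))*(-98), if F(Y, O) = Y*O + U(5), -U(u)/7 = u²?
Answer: -98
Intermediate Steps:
U(u) = -7*u²
F(Y, O) = -175 + O*Y (F(Y, O) = Y*O - 7*5² = O*Y - 7*25 = O*Y - 175 = -175 + O*Y)
K(Z) = 1
K(1 + F(2, -3))*(-98) = 1*(-98) = -98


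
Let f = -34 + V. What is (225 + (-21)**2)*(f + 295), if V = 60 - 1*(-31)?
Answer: 234432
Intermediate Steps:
V = 91 (V = 60 + 31 = 91)
f = 57 (f = -34 + 91 = 57)
(225 + (-21)**2)*(f + 295) = (225 + (-21)**2)*(57 + 295) = (225 + 441)*352 = 666*352 = 234432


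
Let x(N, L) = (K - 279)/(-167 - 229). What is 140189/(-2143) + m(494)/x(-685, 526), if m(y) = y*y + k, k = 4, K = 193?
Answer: 103543560433/92149 ≈ 1.1237e+6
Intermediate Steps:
x(N, L) = 43/198 (x(N, L) = (193 - 279)/(-167 - 229) = -86/(-396) = -86*(-1/396) = 43/198)
m(y) = 4 + y**2 (m(y) = y*y + 4 = y**2 + 4 = 4 + y**2)
140189/(-2143) + m(494)/x(-685, 526) = 140189/(-2143) + (4 + 494**2)/(43/198) = 140189*(-1/2143) + (4 + 244036)*(198/43) = -140189/2143 + 244040*(198/43) = -140189/2143 + 48319920/43 = 103543560433/92149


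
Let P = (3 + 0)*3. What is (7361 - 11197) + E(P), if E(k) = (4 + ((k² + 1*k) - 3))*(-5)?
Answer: -4291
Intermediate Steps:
P = 9 (P = 3*3 = 9)
E(k) = -5 - 5*k - 5*k² (E(k) = (4 + ((k² + k) - 3))*(-5) = (4 + ((k + k²) - 3))*(-5) = (4 + (-3 + k + k²))*(-5) = (1 + k + k²)*(-5) = -5 - 5*k - 5*k²)
(7361 - 11197) + E(P) = (7361 - 11197) + (-5 - 5*9 - 5*9²) = -3836 + (-5 - 45 - 5*81) = -3836 + (-5 - 45 - 405) = -3836 - 455 = -4291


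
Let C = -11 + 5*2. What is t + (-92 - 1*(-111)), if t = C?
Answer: 18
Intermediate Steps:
C = -1 (C = -11 + 10 = -1)
t = -1
t + (-92 - 1*(-111)) = -1 + (-92 - 1*(-111)) = -1 + (-92 + 111) = -1 + 19 = 18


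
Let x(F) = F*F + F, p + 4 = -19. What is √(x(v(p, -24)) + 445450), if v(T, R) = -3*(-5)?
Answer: √445690 ≈ 667.60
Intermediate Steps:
p = -23 (p = -4 - 19 = -23)
v(T, R) = 15
x(F) = F + F² (x(F) = F² + F = F + F²)
√(x(v(p, -24)) + 445450) = √(15*(1 + 15) + 445450) = √(15*16 + 445450) = √(240 + 445450) = √445690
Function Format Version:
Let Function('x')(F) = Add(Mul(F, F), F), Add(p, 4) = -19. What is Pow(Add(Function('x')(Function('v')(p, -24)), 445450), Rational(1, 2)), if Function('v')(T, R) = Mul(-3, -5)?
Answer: Pow(445690, Rational(1, 2)) ≈ 667.60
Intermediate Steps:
p = -23 (p = Add(-4, -19) = -23)
Function('v')(T, R) = 15
Function('x')(F) = Add(F, Pow(F, 2)) (Function('x')(F) = Add(Pow(F, 2), F) = Add(F, Pow(F, 2)))
Pow(Add(Function('x')(Function('v')(p, -24)), 445450), Rational(1, 2)) = Pow(Add(Mul(15, Add(1, 15)), 445450), Rational(1, 2)) = Pow(Add(Mul(15, 16), 445450), Rational(1, 2)) = Pow(Add(240, 445450), Rational(1, 2)) = Pow(445690, Rational(1, 2))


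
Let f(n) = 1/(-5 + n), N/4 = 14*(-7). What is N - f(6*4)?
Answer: -7449/19 ≈ -392.05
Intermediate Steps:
N = -392 (N = 4*(14*(-7)) = 4*(-98) = -392)
N - f(6*4) = -392 - 1/(-5 + 6*4) = -392 - 1/(-5 + 24) = -392 - 1/19 = -7449/19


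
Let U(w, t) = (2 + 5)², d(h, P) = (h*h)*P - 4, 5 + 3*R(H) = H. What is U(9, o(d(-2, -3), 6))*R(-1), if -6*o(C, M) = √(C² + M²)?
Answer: -98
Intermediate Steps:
R(H) = -5/3 + H/3
d(h, P) = -4 + P*h² (d(h, P) = h²*P - 4 = P*h² - 4 = -4 + P*h²)
o(C, M) = -√(C² + M²)/6
U(w, t) = 49 (U(w, t) = 7² = 49)
U(9, o(d(-2, -3), 6))*R(-1) = 49*(-5/3 + (⅓)*(-1)) = 49*(-5/3 - ⅓) = 49*(-2) = -98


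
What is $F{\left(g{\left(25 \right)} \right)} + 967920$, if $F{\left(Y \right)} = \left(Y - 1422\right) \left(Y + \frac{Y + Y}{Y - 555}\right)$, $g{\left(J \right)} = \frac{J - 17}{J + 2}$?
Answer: $\frac{621376083008}{642249} \approx 9.675 \cdot 10^{5}$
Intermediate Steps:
$g{\left(J \right)} = \frac{-17 + J}{2 + J}$
$F{\left(Y \right)} = \left(-1422 + Y\right) \left(Y + \frac{2 Y}{-555 + Y}\right)$
$F{\left(g{\left(25 \right)} \right)} + 967920 = \frac{\frac{-17 + 25}{2 + 25} \left(786366 + \left(\frac{-17 + 25}{2 + 25}\right)^{2} - 1975 \frac{-17 + 25}{2 + 25}\right)}{-555 + \frac{-17 + 25}{2 + 25}} + 967920 = \frac{\frac{1}{27} \cdot 8 \left(786366 + \left(\frac{1}{27} \cdot 8\right)^{2} - 1975 \cdot \frac{1}{27} \cdot 8\right)}{-555 + \frac{1}{27} \cdot 8} + 967920 = \frac{8 \left(786366 + \left(\frac{8}{27}\right)^{2} - \frac{15800}{27}\right)}{27 \left(-555 + \frac{8}{27}\right)} + 967920 = \frac{8 \left(786366 + \frac{64}{729} - \frac{15800}{27}\right)}{27 \left(- \frac{14977}{27}\right)} + 967920 = \frac{8}{27} \left(- \frac{27}{14977}\right) \frac{572834278}{729} + 967920 = - \frac{269569072}{642249} + 967920 = \frac{621376083008}{642249}$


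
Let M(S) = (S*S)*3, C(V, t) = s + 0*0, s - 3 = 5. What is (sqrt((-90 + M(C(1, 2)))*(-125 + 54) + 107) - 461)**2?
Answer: (461 - I*sqrt(7135))**2 ≈ 2.0539e+5 - 77880.0*I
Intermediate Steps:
s = 8 (s = 3 + 5 = 8)
C(V, t) = 8 (C(V, t) = 8 + 0*0 = 8 + 0 = 8)
M(S) = 3*S**2 (M(S) = S**2*3 = 3*S**2)
(sqrt((-90 + M(C(1, 2)))*(-125 + 54) + 107) - 461)**2 = (sqrt((-90 + 3*8**2)*(-125 + 54) + 107) - 461)**2 = (sqrt((-90 + 3*64)*(-71) + 107) - 461)**2 = (sqrt((-90 + 192)*(-71) + 107) - 461)**2 = (sqrt(102*(-71) + 107) - 461)**2 = (sqrt(-7242 + 107) - 461)**2 = (sqrt(-7135) - 461)**2 = (I*sqrt(7135) - 461)**2 = (-461 + I*sqrt(7135))**2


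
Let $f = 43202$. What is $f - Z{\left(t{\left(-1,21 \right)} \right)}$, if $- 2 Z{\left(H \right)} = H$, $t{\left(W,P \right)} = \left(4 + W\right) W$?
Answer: $\frac{86401}{2} \approx 43201.0$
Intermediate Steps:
$t{\left(W,P \right)} = W \left(4 + W\right)$
$Z{\left(H \right)} = - \frac{H}{2}$
$f - Z{\left(t{\left(-1,21 \right)} \right)} = 43202 - - \frac{\left(-1\right) \left(4 - 1\right)}{2} = 43202 - - \frac{\left(-1\right) 3}{2} = 43202 - \left(- \frac{1}{2}\right) \left(-3\right) = 43202 - \frac{3}{2} = \frac{86401}{2}$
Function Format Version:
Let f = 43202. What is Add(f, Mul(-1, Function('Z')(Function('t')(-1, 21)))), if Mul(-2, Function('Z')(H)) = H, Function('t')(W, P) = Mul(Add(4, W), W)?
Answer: Rational(86401, 2) ≈ 43201.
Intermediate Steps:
Function('t')(W, P) = Mul(W, Add(4, W))
Function('Z')(H) = Mul(Rational(-1, 2), H)
Add(f, Mul(-1, Function('Z')(Function('t')(-1, 21)))) = Add(43202, Mul(-1, Mul(Rational(-1, 2), Mul(-1, Add(4, -1))))) = Add(43202, Mul(-1, Mul(Rational(-1, 2), Mul(-1, 3)))) = Add(43202, Mul(-1, Mul(Rational(-1, 2), -3))) = Add(43202, Mul(-1, Rational(3, 2))) = Add(43202, Rational(-3, 2)) = Rational(86401, 2)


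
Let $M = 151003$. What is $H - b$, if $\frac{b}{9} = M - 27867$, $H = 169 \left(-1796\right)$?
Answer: $-1411748$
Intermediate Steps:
$H = -303524$
$b = 1108224$ ($b = 9 \left(151003 - 27867\right) = 9 \cdot 123136 = 1108224$)
$H - b = -303524 - 1108224 = -1411748$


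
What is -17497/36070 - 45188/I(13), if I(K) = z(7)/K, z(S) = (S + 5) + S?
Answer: -21189437523/685330 ≈ -30919.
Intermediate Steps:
z(S) = 5 + 2*S (z(S) = (5 + S) + S = 5 + 2*S)
I(K) = 19/K (I(K) = (5 + 2*7)/K = (5 + 14)/K = 19/K)
-17497/36070 - 45188/I(13) = -17497/36070 - 45188/(19/13) = -17497*1/36070 - 45188/(19*(1/13)) = -17497/36070 - 45188/19/13 = -17497/36070 - 45188*13/19 = -17497/36070 - 587444/19 = -21189437523/685330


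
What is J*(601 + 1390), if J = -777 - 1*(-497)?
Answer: -557480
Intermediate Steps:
J = -280 (J = -777 + 497 = -280)
J*(601 + 1390) = -280*(601 + 1390) = -280*1991 = -557480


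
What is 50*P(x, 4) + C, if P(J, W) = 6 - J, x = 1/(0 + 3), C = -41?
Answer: 727/3 ≈ 242.33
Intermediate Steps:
x = ⅓ (x = 1/3 = ⅓ ≈ 0.33333)
50*P(x, 4) + C = 50*(6 - 1*⅓) - 41 = 50*(6 - ⅓) - 41 = 50*(17/3) - 41 = 850/3 - 41 = 727/3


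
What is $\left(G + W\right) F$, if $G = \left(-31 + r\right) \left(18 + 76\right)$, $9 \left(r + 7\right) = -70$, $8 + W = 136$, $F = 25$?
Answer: $- \frac{939400}{9} \approx -1.0438 \cdot 10^{5}$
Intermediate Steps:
$W = 128$ ($W = -8 + 136 = 128$)
$r = - \frac{133}{9}$ ($r = -7 + \frac{1}{9} \left(-70\right) = -7 - \frac{70}{9} = - \frac{133}{9} \approx -14.778$)
$G = - \frac{38728}{9}$ ($G = \left(-31 - \frac{133}{9}\right) \left(18 + 76\right) = \left(- \frac{412}{9}\right) 94 = - \frac{38728}{9} \approx -4303.1$)
$\left(G + W\right) F = \left(- \frac{38728}{9} + 128\right) 25 = \left(- \frac{37576}{9}\right) 25 = - \frac{939400}{9}$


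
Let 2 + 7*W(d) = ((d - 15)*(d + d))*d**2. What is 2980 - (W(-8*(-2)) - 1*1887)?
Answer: 3697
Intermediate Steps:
W(d) = -2/7 + 2*d**3*(-15 + d)/7 (W(d) = -2/7 + (((d - 15)*(d + d))*d**2)/7 = -2/7 + (((-15 + d)*(2*d))*d**2)/7 = -2/7 + ((2*d*(-15 + d))*d**2)/7 = -2/7 + (2*d**3*(-15 + d))/7 = -2/7 + 2*d**3*(-15 + d)/7)
2980 - (W(-8*(-2)) - 1*1887) = 2980 - ((-2/7 - 30*(-8*(-2))**3/7 + 2*(-8*(-2))**4/7) - 1*1887) = 2980 - ((-2/7 - 30/7*16**3 + (2/7)*16**4) - 1887) = 2980 - ((-2/7 - 30/7*4096 + (2/7)*65536) - 1887) = 2980 - ((-2/7 - 122880/7 + 131072/7) - 1887) = 2980 - (1170 - 1887) = 2980 - 1*(-717) = 2980 + 717 = 3697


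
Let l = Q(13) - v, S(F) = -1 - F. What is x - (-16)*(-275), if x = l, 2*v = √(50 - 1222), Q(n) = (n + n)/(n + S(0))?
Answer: -26387/6 - I*√293 ≈ -4397.8 - 17.117*I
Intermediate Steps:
Q(n) = 2*n/(-1 + n) (Q(n) = (n + n)/(n + (-1 - 1*0)) = (2*n)/(n + (-1 + 0)) = (2*n)/(n - 1) = (2*n)/(-1 + n) = 2*n/(-1 + n))
v = I*√293 (v = √(50 - 1222)/2 = √(-1172)/2 = (2*I*√293)/2 = I*√293 ≈ 17.117*I)
l = 13/6 - I*√293 (l = 2*13/(-1 + 13) - I*√293 = 2*13/12 - I*√293 = 2*13*(1/12) - I*√293 = 13/6 - I*√293 ≈ 2.1667 - 17.117*I)
x = 13/6 - I*√293 ≈ 2.1667 - 17.117*I
x - (-16)*(-275) = (13/6 - I*√293) - (-16)*(-275) = (13/6 - I*√293) - 1*4400 = (13/6 - I*√293) - 4400 = -26387/6 - I*√293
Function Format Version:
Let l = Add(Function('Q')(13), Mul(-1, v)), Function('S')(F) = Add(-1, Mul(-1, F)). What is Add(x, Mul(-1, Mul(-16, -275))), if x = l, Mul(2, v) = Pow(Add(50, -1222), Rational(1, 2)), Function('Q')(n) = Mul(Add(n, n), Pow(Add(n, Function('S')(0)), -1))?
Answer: Add(Rational(-26387, 6), Mul(-1, I, Pow(293, Rational(1, 2)))) ≈ Add(-4397.8, Mul(-17.117, I))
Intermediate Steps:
Function('Q')(n) = Mul(2, n, Pow(Add(-1, n), -1)) (Function('Q')(n) = Mul(Add(n, n), Pow(Add(n, Add(-1, Mul(-1, 0))), -1)) = Mul(Mul(2, n), Pow(Add(n, Add(-1, 0)), -1)) = Mul(Mul(2, n), Pow(Add(n, -1), -1)) = Mul(Mul(2, n), Pow(Add(-1, n), -1)) = Mul(2, n, Pow(Add(-1, n), -1)))
v = Mul(I, Pow(293, Rational(1, 2))) (v = Mul(Rational(1, 2), Pow(Add(50, -1222), Rational(1, 2))) = Mul(Rational(1, 2), Pow(-1172, Rational(1, 2))) = Mul(Rational(1, 2), Mul(2, I, Pow(293, Rational(1, 2)))) = Mul(I, Pow(293, Rational(1, 2))) ≈ Mul(17.117, I))
l = Add(Rational(13, 6), Mul(-1, I, Pow(293, Rational(1, 2)))) (l = Add(Mul(2, 13, Pow(Add(-1, 13), -1)), Mul(-1, Mul(I, Pow(293, Rational(1, 2))))) = Add(Mul(2, 13, Pow(12, -1)), Mul(-1, I, Pow(293, Rational(1, 2)))) = Add(Mul(2, 13, Rational(1, 12)), Mul(-1, I, Pow(293, Rational(1, 2)))) = Add(Rational(13, 6), Mul(-1, I, Pow(293, Rational(1, 2)))) ≈ Add(2.1667, Mul(-17.117, I)))
x = Add(Rational(13, 6), Mul(-1, I, Pow(293, Rational(1, 2)))) ≈ Add(2.1667, Mul(-17.117, I))
Add(x, Mul(-1, Mul(-16, -275))) = Add(Add(Rational(13, 6), Mul(-1, I, Pow(293, Rational(1, 2)))), Mul(-1, Mul(-16, -275))) = Add(Add(Rational(13, 6), Mul(-1, I, Pow(293, Rational(1, 2)))), Mul(-1, 4400)) = Add(Add(Rational(13, 6), Mul(-1, I, Pow(293, Rational(1, 2)))), -4400) = Add(Rational(-26387, 6), Mul(-1, I, Pow(293, Rational(1, 2))))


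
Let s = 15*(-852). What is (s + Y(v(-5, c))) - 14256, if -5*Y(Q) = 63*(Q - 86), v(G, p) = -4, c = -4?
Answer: -25902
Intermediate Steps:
Y(Q) = 5418/5 - 63*Q/5 (Y(Q) = -63*(Q - 86)/5 = -63*(-86 + Q)/5 = -(-5418 + 63*Q)/5 = 5418/5 - 63*Q/5)
s = -12780
(s + Y(v(-5, c))) - 14256 = (-12780 + (5418/5 - 63/5*(-4))) - 14256 = (-12780 + (5418/5 + 252/5)) - 14256 = (-12780 + 1134) - 14256 = -11646 - 14256 = -25902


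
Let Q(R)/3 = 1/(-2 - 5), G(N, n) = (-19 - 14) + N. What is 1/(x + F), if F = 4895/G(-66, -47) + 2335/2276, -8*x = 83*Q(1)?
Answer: -286776/12610141 ≈ -0.022742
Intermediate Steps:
G(N, n) = -33 + N
Q(R) = -3/7 (Q(R) = 3/(-2 - 5) = 3/(-7) = 3*(-⅐) = -3/7)
x = 249/56 (x = -83*(-3)/(8*7) = -⅛*(-249/7) = 249/56 ≈ 4.4464)
F = -991805/20484 (F = 4895/(-33 - 66) + 2335/2276 = 4895/(-99) + 2335*(1/2276) = 4895*(-1/99) + 2335/2276 = -445/9 + 2335/2276 = -991805/20484 ≈ -48.419)
1/(x + F) = 1/(249/56 - 991805/20484) = 1/(-12610141/286776) = -286776/12610141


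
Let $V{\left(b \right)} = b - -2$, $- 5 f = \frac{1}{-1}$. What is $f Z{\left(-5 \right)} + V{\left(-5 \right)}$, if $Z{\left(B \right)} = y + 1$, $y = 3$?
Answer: $- \frac{11}{5} \approx -2.2$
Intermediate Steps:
$f = \frac{1}{5}$ ($f = - \frac{1}{5 \left(-1\right)} = \left(- \frac{1}{5}\right) \left(-1\right) = \frac{1}{5} \approx 0.2$)
$Z{\left(B \right)} = 4$ ($Z{\left(B \right)} = 3 + 1 = 4$)
$V{\left(b \right)} = 2 + b$ ($V{\left(b \right)} = b + 2 = 2 + b$)
$f Z{\left(-5 \right)} + V{\left(-5 \right)} = \frac{1}{5} \cdot 4 + \left(2 - 5\right) = \frac{4}{5} - 3 = - \frac{11}{5}$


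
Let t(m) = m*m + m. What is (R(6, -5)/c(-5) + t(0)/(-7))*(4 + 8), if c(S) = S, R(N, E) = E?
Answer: 12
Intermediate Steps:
t(m) = m + m**2 (t(m) = m**2 + m = m + m**2)
(R(6, -5)/c(-5) + t(0)/(-7))*(4 + 8) = (-5/(-5) + (0*(1 + 0))/(-7))*(4 + 8) = (-5*(-1/5) + (0*1)*(-1/7))*12 = (1 + 0*(-1/7))*12 = (1 + 0)*12 = 1*12 = 12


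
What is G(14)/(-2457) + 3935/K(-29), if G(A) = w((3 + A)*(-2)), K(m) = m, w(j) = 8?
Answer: -9668527/71253 ≈ -135.69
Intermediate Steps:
G(A) = 8
G(14)/(-2457) + 3935/K(-29) = 8/(-2457) + 3935/(-29) = 8*(-1/2457) + 3935*(-1/29) = -8/2457 - 3935/29 = -9668527/71253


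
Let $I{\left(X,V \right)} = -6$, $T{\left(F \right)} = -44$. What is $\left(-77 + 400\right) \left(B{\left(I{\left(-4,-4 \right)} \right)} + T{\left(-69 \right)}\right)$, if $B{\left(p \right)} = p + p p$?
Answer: $-4522$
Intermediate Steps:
$B{\left(p \right)} = p + p^{2}$
$\left(-77 + 400\right) \left(B{\left(I{\left(-4,-4 \right)} \right)} + T{\left(-69 \right)}\right) = \left(-77 + 400\right) \left(- 6 \left(1 - 6\right) - 44\right) = 323 \left(\left(-6\right) \left(-5\right) - 44\right) = 323 \left(30 - 44\right) = 323 \left(-14\right) = -4522$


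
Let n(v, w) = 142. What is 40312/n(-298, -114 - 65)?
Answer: 20156/71 ≈ 283.89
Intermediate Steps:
40312/n(-298, -114 - 65) = 40312/142 = 40312*(1/142) = 20156/71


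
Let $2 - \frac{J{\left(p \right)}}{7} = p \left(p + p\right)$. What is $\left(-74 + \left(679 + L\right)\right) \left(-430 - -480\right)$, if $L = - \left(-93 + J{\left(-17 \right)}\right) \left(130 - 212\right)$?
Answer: $-16882250$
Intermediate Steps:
$J{\left(p \right)} = 14 - 14 p^{2}$ ($J{\left(p \right)} = 14 - 7 p \left(p + p\right) = 14 - 7 p 2 p = 14 - 7 \cdot 2 p^{2} = 14 - 14 p^{2}$)
$L = -338250$ ($L = - \left(-93 + \left(14 - 14 \left(-17\right)^{2}\right)\right) \left(130 - 212\right) = - \left(-93 + \left(14 - 4046\right)\right) \left(-82\right) = - \left(-93 - 4032\right) \left(-82\right) = - \left(-4125\right) \left(-82\right) = \left(-1\right) 338250 = -338250$)
$\left(-74 + \left(679 + L\right)\right) \left(-430 - -480\right) = \left(-74 + \left(679 - 338250\right)\right) \left(-430 - -480\right) = \left(-74 - 337571\right) \left(-430 + 480\right) = \left(-337645\right) 50 = -16882250$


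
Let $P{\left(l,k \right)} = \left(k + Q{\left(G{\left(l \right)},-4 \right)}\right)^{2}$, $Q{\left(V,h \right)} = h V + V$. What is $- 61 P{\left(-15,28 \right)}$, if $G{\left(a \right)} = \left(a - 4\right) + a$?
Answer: $-1030900$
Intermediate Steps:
$G{\left(a \right)} = -4 + 2 a$ ($G{\left(a \right)} = \left(-4 + a\right) + a = -4 + 2 a$)
$Q{\left(V,h \right)} = V + V h$ ($Q{\left(V,h \right)} = V h + V = V + V h$)
$P{\left(l,k \right)} = \left(12 + k - 6 l\right)^{2}$ ($P{\left(l,k \right)} = \left(k + \left(-4 + 2 l\right) \left(1 - 4\right)\right)^{2} = \left(k + \left(-4 + 2 l\right) \left(-3\right)\right)^{2} = \left(k - \left(-12 + 6 l\right)\right)^{2} = \left(12 + k - 6 l\right)^{2}$)
$- 61 P{\left(-15,28 \right)} = - 61 \left(12 + 28 - -90\right)^{2} = - 61 \left(12 + 28 + 90\right)^{2} = - 61 \cdot 130^{2} = \left(-61\right) 16900 = -1030900$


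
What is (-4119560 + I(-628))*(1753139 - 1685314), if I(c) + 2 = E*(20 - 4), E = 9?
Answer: -279399525850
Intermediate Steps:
I(c) = 142 (I(c) = -2 + 9*(20 - 4) = -2 + 9*16 = -2 + 144 = 142)
(-4119560 + I(-628))*(1753139 - 1685314) = (-4119560 + 142)*(1753139 - 1685314) = -4119418*67825 = -279399525850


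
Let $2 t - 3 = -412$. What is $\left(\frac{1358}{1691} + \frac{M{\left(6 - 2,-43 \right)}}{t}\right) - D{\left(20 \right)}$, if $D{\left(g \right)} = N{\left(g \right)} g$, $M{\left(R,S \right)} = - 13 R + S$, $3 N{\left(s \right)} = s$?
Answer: $- \frac{274017464}{2074857} \approx -132.07$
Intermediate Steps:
$N{\left(s \right)} = \frac{s}{3}$
$t = - \frac{409}{2}$ ($t = \frac{3}{2} + \frac{1}{2} \left(-412\right) = \frac{3}{2} - 206 = - \frac{409}{2} \approx -204.5$)
$M{\left(R,S \right)} = S - 13 R$
$D{\left(g \right)} = \frac{g^{2}}{3}$ ($D{\left(g \right)} = \frac{g}{3} g = \frac{g^{2}}{3}$)
$\left(\frac{1358}{1691} + \frac{M{\left(6 - 2,-43 \right)}}{t}\right) - D{\left(20 \right)} = \left(\frac{1358}{1691} + \frac{-43 - 13 \left(6 - 2\right)}{- \frac{409}{2}}\right) - \frac{20^{2}}{3} = \left(1358 \cdot \frac{1}{1691} + \left(-43 - 13 \left(6 - 2\right)\right) \left(- \frac{2}{409}\right)\right) - \frac{1}{3} \cdot 400 = \left(\frac{1358}{1691} + \left(-43 - 52\right) \left(- \frac{2}{409}\right)\right) - \frac{400}{3} = \left(\frac{1358}{1691} - - \frac{190}{409}\right) - \frac{400}{3} = \left(\frac{1358}{1691} + \frac{190}{409}\right) - \frac{400}{3} = \frac{876712}{691619} - \frac{400}{3} = - \frac{274017464}{2074857}$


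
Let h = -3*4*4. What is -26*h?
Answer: 1248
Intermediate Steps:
h = -48 (h = -12*4 = -48)
-26*h = -26*(-48) = 1248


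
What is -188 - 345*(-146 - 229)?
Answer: 129187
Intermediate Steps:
-188 - 345*(-146 - 229) = -188 - 345*(-375) = -188 + 129375 = 129187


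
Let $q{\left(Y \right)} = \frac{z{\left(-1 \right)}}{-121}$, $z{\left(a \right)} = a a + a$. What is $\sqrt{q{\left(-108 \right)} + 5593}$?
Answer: $\sqrt{5593} \approx 74.786$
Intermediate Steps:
$z{\left(a \right)} = a + a^{2}$ ($z{\left(a \right)} = a^{2} + a = a + a^{2}$)
$q{\left(Y \right)} = 0$ ($q{\left(Y \right)} = \frac{\left(-1\right) \left(1 - 1\right)}{-121} = \left(-1\right) 0 \left(- \frac{1}{121}\right) = 0 \left(- \frac{1}{121}\right) = 0$)
$\sqrt{q{\left(-108 \right)} + 5593} = \sqrt{0 + 5593} = \sqrt{5593}$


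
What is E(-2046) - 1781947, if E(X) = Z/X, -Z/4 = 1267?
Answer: -1822929247/1023 ≈ -1.7819e+6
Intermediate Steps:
Z = -5068 (Z = -4*1267 = -5068)
E(X) = -5068/X
E(-2046) - 1781947 = -5068/(-2046) - 1781947 = -5068*(-1/2046) - 1781947 = 2534/1023 - 1781947 = -1822929247/1023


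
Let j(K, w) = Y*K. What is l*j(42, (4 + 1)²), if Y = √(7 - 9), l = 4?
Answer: 168*I*√2 ≈ 237.59*I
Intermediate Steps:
Y = I*√2 (Y = √(-2) = I*√2 ≈ 1.4142*I)
j(K, w) = I*K*√2 (j(K, w) = (I*√2)*K = I*K*√2)
l*j(42, (4 + 1)²) = 4*(I*42*√2) = 4*(42*I*√2) = 168*I*√2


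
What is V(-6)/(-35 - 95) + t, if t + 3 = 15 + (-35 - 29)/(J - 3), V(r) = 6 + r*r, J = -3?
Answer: 4357/195 ≈ 22.344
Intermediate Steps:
V(r) = 6 + r**2
t = 68/3 (t = -3 + (15 + (-35 - 29)/(-3 - 3)) = -3 + (15 - 64/(-6)) = -3 + (15 - 64*(-1/6)) = -3 + (15 + 32/3) = -3 + 77/3 = 68/3 ≈ 22.667)
V(-6)/(-35 - 95) + t = (6 + (-6)**2)/(-35 - 95) + 68/3 = (6 + 36)/(-130) + 68/3 = 42*(-1/130) + 68/3 = -21/65 + 68/3 = 4357/195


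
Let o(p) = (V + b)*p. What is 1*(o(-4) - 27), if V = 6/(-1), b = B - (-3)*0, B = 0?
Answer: -3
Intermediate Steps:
b = 0 (b = 0 - (-3)*0 = 0 - 1*0 = 0 + 0 = 0)
V = -6 (V = 6*(-1) = -6)
o(p) = -6*p (o(p) = (-6 + 0)*p = -6*p)
1*(o(-4) - 27) = 1*(-6*(-4) - 27) = 1*(24 - 27) = 1*(-3) = -3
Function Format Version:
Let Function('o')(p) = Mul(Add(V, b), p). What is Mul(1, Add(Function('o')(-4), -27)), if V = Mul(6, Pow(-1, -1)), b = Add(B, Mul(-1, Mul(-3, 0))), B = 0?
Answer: -3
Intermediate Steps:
b = 0 (b = Add(0, Mul(-1, Mul(-3, 0))) = Add(0, Mul(-1, 0)) = Add(0, 0) = 0)
V = -6 (V = Mul(6, -1) = -6)
Function('o')(p) = Mul(-6, p) (Function('o')(p) = Mul(Add(-6, 0), p) = Mul(-6, p))
Mul(1, Add(Function('o')(-4), -27)) = Mul(1, Add(Mul(-6, -4), -27)) = Mul(1, Add(24, -27)) = Mul(1, -3) = -3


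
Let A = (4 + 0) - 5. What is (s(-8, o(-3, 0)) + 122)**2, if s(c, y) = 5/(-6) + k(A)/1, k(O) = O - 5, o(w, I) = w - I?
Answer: 477481/36 ≈ 13263.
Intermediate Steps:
A = -1 (A = 4 - 5 = -1)
k(O) = -5 + O
s(c, y) = -41/6 (s(c, y) = 5/(-6) + (-5 - 1)/1 = 5*(-1/6) - 6*1 = -5/6 - 6 = -41/6)
(s(-8, o(-3, 0)) + 122)**2 = (-41/6 + 122)**2 = (691/6)**2 = 477481/36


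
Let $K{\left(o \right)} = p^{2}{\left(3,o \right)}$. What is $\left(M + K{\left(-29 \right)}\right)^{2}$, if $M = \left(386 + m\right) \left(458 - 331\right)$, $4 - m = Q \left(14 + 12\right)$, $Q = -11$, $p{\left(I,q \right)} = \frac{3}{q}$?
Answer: $\frac{5213062522774681}{707281} \approx 7.3706 \cdot 10^{9}$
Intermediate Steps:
$K{\left(o \right)} = \frac{9}{o^{2}}$ ($K{\left(o \right)} = \left(\frac{3}{o}\right)^{2} = \frac{9}{o^{2}}$)
$m = 290$ ($m = 4 - - 11 \left(14 + 12\right) = 4 - \left(-11\right) 26 = 4 - -286 = 4 + 286 = 290$)
$M = 85852$ ($M = \left(386 + 290\right) \left(458 - 331\right) = 676 \cdot 127 = 85852$)
$\left(M + K{\left(-29 \right)}\right)^{2} = \left(85852 + \frac{9}{841}\right)^{2} = \left(\frac{72201541}{841}\right)^{2} = \frac{5213062522774681}{707281}$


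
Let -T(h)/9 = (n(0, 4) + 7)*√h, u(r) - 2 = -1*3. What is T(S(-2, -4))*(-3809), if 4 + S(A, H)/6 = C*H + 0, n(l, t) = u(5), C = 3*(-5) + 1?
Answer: 411372*√78 ≈ 3.6331e+6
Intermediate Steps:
u(r) = -1 (u(r) = 2 - 1*3 = 2 - 3 = -1)
C = -14 (C = -15 + 1 = -14)
n(l, t) = -1
S(A, H) = -24 - 84*H (S(A, H) = -24 + 6*(-14*H + 0) = -24 + 6*(-14*H) = -24 - 84*H)
T(h) = -54*√h (T(h) = -9*(-1 + 7)*√h = -54*√h)
T(S(-2, -4))*(-3809) = -54*√(-24 - 84*(-4))*(-3809) = -54*√(-24 + 336)*(-3809) = -108*√78*(-3809) = 411372*√78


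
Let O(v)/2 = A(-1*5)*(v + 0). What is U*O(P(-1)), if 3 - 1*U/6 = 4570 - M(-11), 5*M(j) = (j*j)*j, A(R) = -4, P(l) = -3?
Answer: -3479904/5 ≈ -6.9598e+5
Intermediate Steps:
M(j) = j³/5 (M(j) = ((j*j)*j)/5 = (j²*j)/5 = j³/5)
O(v) = -8*v (O(v) = 2*(-4*(v + 0)) = 2*(-4*v) = -8*v)
U = -144996/5 (U = 18 - 6*(4570 - (-11)³/5) = 18 - 6*(4570 - (-1331)/5) = 18 - 6*(4570 - 1*(-1331/5)) = 18 - 6*(4570 + 1331/5) = 18 - 6*24181/5 = 18 - 145086/5 = -144996/5 ≈ -28999.)
U*O(P(-1)) = -(-1159968)*(-3)/5 = -144996/5*24 = -3479904/5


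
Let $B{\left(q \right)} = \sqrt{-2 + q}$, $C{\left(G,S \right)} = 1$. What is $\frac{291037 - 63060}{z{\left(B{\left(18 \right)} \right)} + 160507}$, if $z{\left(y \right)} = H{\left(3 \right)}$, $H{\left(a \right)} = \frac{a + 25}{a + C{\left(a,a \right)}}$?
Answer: $\frac{227977}{160514} \approx 1.4203$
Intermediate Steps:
$H{\left(a \right)} = \frac{25 + a}{1 + a}$ ($H{\left(a \right)} = \frac{a + 25}{a + 1} = \frac{25 + a}{1 + a}$)
$z{\left(y \right)} = 7$ ($z{\left(y \right)} = \frac{25 + 3}{1 + 3} = \frac{1}{4} \cdot 28 = 7$)
$\frac{291037 - 63060}{z{\left(B{\left(18 \right)} \right)} + 160507} = \frac{291037 - 63060}{7 + 160507} = \frac{227977}{160514}$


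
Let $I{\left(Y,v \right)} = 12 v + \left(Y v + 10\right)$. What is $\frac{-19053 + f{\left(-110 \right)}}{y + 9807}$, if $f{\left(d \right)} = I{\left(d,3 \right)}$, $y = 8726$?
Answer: $- \frac{19337}{18533} \approx -1.0434$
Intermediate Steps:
$I{\left(Y,v \right)} = 10 + 12 v + Y v$ ($I{\left(Y,v \right)} = 12 v + \left(10 + Y v\right) = 10 + 12 v + Y v$)
$f{\left(d \right)} = 46 + 3 d$ ($f{\left(d \right)} = 10 + 12 \cdot 3 + d 3 = 10 + 36 + 3 d = 46 + 3 d$)
$\frac{-19053 + f{\left(-110 \right)}}{y + 9807} = \frac{-19053 + \left(46 + 3 \left(-110\right)\right)}{8726 + 9807} = \frac{-19053 + \left(46 - 330\right)}{18533} = \left(-19053 - 284\right) \frac{1}{18533} = \left(-19337\right) \frac{1}{18533} = - \frac{19337}{18533}$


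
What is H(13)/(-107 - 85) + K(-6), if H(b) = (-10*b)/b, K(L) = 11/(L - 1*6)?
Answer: -83/96 ≈ -0.86458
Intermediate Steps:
K(L) = 11/(-6 + L) (K(L) = 11/(L - 6) = 11/(-6 + L))
H(b) = -10
H(13)/(-107 - 85) + K(-6) = -10/(-107 - 85) + 11/(-6 - 6) = -10/(-192) + 11/(-12) = -10*(-1/192) + 11*(-1/12) = 5/96 - 11/12 = -83/96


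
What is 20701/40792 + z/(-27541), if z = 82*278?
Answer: -359768191/1123452472 ≈ -0.32023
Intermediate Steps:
z = 22796
20701/40792 + z/(-27541) = 20701/40792 + 22796/(-27541) = 20701*(1/40792) + 22796*(-1/27541) = 20701/40792 - 22796/27541 = -359768191/1123452472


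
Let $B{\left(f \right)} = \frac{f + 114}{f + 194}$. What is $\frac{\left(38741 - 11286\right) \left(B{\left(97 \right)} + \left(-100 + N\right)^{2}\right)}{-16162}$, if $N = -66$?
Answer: $- \frac{220161837185}{4703142} \approx -46812.0$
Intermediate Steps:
$B{\left(f \right)} = \frac{114 + f}{194 + f}$
$\frac{\left(38741 - 11286\right) \left(B{\left(97 \right)} + \left(-100 + N\right)^{2}\right)}{-16162} = \frac{\left(38741 - 11286\right) \left(\frac{114 + 97}{194 + 97} + \left(-100 - 66\right)^{2}\right)}{-16162} = \left(38741 - 11286\right) \left(\frac{1}{291} \cdot 211 + \left(-166\right)^{2}\right) \left(- \frac{1}{16162}\right) = 27455 \left(\frac{1}{291} \cdot 211 + 27556\right) \left(- \frac{1}{16162}\right) = 27455 \left(\frac{211}{291} + 27556\right) \left(- \frac{1}{16162}\right) = 27455 \cdot \frac{8019007}{291} \left(- \frac{1}{16162}\right) = \frac{220161837185}{291} \left(- \frac{1}{16162}\right) = - \frac{220161837185}{4703142}$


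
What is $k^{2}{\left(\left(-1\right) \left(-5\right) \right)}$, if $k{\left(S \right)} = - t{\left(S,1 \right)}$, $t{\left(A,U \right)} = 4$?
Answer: $16$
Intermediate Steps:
$k{\left(S \right)} = -4$ ($k{\left(S \right)} = \left(-1\right) 4 = -4$)
$k^{2}{\left(\left(-1\right) \left(-5\right) \right)} = \left(-4\right)^{2} = 16$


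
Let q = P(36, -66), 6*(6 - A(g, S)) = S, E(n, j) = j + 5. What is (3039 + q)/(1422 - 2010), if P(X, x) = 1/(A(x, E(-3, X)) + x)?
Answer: -406211/78596 ≈ -5.1683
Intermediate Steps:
E(n, j) = 5 + j
A(g, S) = 6 - S/6
P(X, x) = 1/(31/6 + x - X/6) (P(X, x) = 1/((6 - (5 + X)/6) + x) = 1/((6 + (-⅚ - X/6)) + x) = 1/((31/6 - X/6) + x) = 1/(31/6 + x - X/6))
q = -6/401 (q = 6/(31 - 1*36 + 6*(-66)) = 6/(31 - 36 - 396) = 6/(-401) = 6*(-1/401) = -6/401 ≈ -0.014963)
(3039 + q)/(1422 - 2010) = (3039 - 6/401)/(1422 - 2010) = (1218633/401)/(-588) = (1218633/401)*(-1/588) = -406211/78596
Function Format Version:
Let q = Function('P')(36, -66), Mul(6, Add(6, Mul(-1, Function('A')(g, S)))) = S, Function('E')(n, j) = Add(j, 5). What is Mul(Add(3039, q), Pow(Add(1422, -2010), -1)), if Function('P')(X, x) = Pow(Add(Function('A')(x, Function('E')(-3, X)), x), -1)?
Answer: Rational(-406211, 78596) ≈ -5.1683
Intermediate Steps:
Function('E')(n, j) = Add(5, j)
Function('A')(g, S) = Add(6, Mul(Rational(-1, 6), S))
Function('P')(X, x) = Pow(Add(Rational(31, 6), x, Mul(Rational(-1, 6), X)), -1) (Function('P')(X, x) = Pow(Add(Add(6, Mul(Rational(-1, 6), Add(5, X))), x), -1) = Pow(Add(Add(6, Add(Rational(-5, 6), Mul(Rational(-1, 6), X))), x), -1) = Pow(Add(Add(Rational(31, 6), Mul(Rational(-1, 6), X)), x), -1) = Pow(Add(Rational(31, 6), x, Mul(Rational(-1, 6), X)), -1))
q = Rational(-6, 401) (q = Mul(6, Pow(Add(31, Mul(-1, 36), Mul(6, -66)), -1)) = Mul(6, Pow(Add(31, -36, -396), -1)) = Mul(6, Pow(-401, -1)) = Mul(6, Rational(-1, 401)) = Rational(-6, 401) ≈ -0.014963)
Mul(Add(3039, q), Pow(Add(1422, -2010), -1)) = Mul(Add(3039, Rational(-6, 401)), Pow(Add(1422, -2010), -1)) = Mul(Rational(1218633, 401), Pow(-588, -1)) = Mul(Rational(1218633, 401), Rational(-1, 588)) = Rational(-406211, 78596)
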